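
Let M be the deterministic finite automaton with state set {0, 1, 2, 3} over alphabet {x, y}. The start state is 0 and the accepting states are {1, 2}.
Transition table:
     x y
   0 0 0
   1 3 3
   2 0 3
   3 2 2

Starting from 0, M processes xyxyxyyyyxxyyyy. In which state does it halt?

0 --x--> 0
0 --y--> 0
0 --x--> 0
0 --y--> 0
0 --x--> 0
0 --y--> 0
0 --y--> 0
0 --y--> 0
0 --y--> 0
0 --x--> 0
0 --x--> 0
0 --y--> 0
0 --y--> 0
0 --y--> 0
0 --y--> 0

0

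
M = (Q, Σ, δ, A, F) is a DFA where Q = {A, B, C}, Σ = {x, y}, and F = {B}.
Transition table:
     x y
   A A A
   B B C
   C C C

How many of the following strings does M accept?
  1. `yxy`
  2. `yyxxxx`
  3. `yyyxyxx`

0

`yxy`: rejected
`yyxxxx`: rejected
`yyyxyxx`: rejected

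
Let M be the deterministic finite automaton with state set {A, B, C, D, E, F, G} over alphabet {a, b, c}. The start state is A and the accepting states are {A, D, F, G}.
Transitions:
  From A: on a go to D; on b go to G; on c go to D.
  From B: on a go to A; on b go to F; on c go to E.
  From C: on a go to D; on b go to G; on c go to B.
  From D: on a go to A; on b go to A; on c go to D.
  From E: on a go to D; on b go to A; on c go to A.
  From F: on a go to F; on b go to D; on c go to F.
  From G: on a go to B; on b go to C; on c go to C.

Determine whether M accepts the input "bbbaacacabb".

rejected

A --b--> G
G --b--> C
C --b--> G
G --a--> B
B --a--> A
A --c--> D
D --a--> A
A --c--> D
D --a--> A
A --b--> G
G --b--> C
End in state C, which is not an accepting state.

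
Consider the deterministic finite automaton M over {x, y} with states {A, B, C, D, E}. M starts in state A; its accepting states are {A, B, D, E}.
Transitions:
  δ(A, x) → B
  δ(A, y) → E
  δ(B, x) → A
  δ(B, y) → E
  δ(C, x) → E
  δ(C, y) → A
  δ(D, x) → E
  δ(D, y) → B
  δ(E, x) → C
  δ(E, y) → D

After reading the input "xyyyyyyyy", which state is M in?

A --x--> B
B --y--> E
E --y--> D
D --y--> B
B --y--> E
E --y--> D
D --y--> B
B --y--> E
E --y--> D

D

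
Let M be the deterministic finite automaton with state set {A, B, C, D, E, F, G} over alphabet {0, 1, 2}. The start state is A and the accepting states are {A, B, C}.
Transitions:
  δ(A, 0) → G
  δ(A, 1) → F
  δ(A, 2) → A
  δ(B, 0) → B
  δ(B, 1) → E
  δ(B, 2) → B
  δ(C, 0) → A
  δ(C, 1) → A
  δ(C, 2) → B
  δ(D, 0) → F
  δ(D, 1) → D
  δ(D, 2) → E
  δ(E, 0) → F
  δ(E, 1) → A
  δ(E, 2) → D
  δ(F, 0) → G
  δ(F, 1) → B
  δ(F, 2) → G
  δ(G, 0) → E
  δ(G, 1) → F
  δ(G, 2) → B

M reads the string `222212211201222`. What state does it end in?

A --2--> A
A --2--> A
A --2--> A
A --2--> A
A --1--> F
F --2--> G
G --2--> B
B --1--> E
E --1--> A
A --2--> A
A --0--> G
G --1--> F
F --2--> G
G --2--> B
B --2--> B

B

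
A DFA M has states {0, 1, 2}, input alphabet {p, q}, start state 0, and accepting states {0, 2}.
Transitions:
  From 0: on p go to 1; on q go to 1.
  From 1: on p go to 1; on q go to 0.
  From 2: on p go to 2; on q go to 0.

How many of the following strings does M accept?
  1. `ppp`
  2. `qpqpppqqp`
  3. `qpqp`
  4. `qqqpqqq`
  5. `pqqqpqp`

`ppp`: rejected
`qpqpppqqp`: rejected
`qpqp`: rejected
`qqqpqqq`: accepted
`pqqqpqp`: rejected

1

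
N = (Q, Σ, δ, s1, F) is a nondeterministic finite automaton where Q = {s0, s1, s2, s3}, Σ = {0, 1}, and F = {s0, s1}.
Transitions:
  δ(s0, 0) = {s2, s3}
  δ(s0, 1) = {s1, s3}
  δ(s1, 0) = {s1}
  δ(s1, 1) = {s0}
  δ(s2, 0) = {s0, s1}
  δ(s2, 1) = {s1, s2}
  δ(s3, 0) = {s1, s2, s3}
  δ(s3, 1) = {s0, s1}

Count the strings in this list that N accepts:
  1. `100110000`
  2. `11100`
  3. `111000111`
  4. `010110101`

`100110000`: accepted
`11100`: accepted
`111000111`: accepted
`010110101`: accepted

4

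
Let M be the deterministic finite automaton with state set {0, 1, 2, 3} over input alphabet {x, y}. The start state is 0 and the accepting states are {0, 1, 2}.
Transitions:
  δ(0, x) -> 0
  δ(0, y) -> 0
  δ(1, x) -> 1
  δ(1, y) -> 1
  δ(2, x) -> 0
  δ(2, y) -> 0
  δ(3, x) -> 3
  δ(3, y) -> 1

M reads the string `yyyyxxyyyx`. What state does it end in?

0

0 --y--> 0
0 --y--> 0
0 --y--> 0
0 --y--> 0
0 --x--> 0
0 --x--> 0
0 --y--> 0
0 --y--> 0
0 --y--> 0
0 --x--> 0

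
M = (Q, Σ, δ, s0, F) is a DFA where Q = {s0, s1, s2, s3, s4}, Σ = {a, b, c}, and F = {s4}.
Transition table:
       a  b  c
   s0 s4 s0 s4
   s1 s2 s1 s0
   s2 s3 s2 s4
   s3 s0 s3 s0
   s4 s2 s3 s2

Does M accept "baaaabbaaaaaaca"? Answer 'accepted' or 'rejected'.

s0 --b--> s0
s0 --a--> s4
s4 --a--> s2
s2 --a--> s3
s3 --a--> s0
s0 --b--> s0
s0 --b--> s0
s0 --a--> s4
s4 --a--> s2
s2 --a--> s3
s3 --a--> s0
s0 --a--> s4
s4 --a--> s2
s2 --c--> s4
s4 --a--> s2
End in state s2, which is not an accepting state.

rejected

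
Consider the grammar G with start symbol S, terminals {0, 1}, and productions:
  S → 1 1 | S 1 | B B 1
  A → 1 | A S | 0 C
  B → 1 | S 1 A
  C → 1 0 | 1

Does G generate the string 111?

yes

S ⇒ BB1 ⇒ 1B1 ⇒ 111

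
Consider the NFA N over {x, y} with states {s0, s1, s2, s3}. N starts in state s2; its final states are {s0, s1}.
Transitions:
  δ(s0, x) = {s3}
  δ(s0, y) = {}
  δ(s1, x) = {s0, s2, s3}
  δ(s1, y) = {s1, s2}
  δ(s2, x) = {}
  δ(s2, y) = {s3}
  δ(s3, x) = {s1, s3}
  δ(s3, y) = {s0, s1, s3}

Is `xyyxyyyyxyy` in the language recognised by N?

Start: {s2}
read x: {}
The reachable set is empty and stays empty for the remaining 10 symbols.
Reachable ∩ accepting = {} — empty.

rejected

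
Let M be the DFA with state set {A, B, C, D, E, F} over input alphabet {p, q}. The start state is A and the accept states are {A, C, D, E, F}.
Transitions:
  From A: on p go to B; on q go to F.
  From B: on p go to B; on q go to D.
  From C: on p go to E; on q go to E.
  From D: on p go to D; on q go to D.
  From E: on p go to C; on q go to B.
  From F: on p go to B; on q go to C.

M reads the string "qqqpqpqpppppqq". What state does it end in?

B

A --q--> F
F --q--> C
C --q--> E
E --p--> C
C --q--> E
E --p--> C
C --q--> E
E --p--> C
C --p--> E
E --p--> C
C --p--> E
E --p--> C
C --q--> E
E --q--> B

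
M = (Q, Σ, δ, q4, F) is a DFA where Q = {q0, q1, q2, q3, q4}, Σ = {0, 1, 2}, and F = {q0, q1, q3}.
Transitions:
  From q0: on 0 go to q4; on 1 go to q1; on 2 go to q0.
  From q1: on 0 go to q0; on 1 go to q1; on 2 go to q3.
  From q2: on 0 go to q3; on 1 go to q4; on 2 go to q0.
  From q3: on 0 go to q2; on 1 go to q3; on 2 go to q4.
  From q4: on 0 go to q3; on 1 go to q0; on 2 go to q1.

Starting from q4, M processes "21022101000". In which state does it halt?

q4 --2--> q1
q1 --1--> q1
q1 --0--> q0
q0 --2--> q0
q0 --2--> q0
q0 --1--> q1
q1 --0--> q0
q0 --1--> q1
q1 --0--> q0
q0 --0--> q4
q4 --0--> q3

q3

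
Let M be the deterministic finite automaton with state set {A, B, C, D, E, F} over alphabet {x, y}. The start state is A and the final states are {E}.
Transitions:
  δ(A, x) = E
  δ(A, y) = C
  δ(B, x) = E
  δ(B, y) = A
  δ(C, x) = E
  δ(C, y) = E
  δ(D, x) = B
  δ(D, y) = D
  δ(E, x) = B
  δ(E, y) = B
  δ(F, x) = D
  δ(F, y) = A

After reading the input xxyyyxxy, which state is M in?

B

A --x--> E
E --x--> B
B --y--> A
A --y--> C
C --y--> E
E --x--> B
B --x--> E
E --y--> B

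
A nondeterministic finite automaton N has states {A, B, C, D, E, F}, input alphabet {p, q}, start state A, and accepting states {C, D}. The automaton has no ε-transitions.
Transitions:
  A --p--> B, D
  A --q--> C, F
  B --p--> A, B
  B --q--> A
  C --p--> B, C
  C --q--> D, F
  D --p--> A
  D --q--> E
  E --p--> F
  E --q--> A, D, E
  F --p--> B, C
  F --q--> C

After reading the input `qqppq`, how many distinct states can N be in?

5

Start: {A}
read q: {C, F}
read q: {C, D, F}
read p: {A, B, C}
read p: {A, B, C, D}
read q: {A, C, D, E, F}
Final reachable set {A, C, D, E, F} has 5 states.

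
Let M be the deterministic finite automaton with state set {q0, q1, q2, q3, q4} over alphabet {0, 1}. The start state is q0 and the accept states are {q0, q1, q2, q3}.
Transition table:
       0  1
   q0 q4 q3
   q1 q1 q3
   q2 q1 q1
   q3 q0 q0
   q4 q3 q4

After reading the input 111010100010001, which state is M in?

q3

q0 --1--> q3
q3 --1--> q0
q0 --1--> q3
q3 --0--> q0
q0 --1--> q3
q3 --0--> q0
q0 --1--> q3
q3 --0--> q0
q0 --0--> q4
q4 --0--> q3
q3 --1--> q0
q0 --0--> q4
q4 --0--> q3
q3 --0--> q0
q0 --1--> q3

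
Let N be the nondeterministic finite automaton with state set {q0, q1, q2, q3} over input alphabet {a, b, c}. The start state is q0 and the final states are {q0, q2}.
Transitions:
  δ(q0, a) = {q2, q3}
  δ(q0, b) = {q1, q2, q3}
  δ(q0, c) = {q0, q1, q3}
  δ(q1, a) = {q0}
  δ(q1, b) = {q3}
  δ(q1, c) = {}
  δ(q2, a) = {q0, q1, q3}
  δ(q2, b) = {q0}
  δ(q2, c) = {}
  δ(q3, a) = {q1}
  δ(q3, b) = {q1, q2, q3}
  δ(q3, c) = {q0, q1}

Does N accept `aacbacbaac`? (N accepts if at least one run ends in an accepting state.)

Start: {q0}
read a: {q2, q3}
read a: {q0, q1, q3}
read c: {q0, q1, q3}
read b: {q1, q2, q3}
read a: {q0, q1, q3}
read c: {q0, q1, q3}
read b: {q1, q2, q3}
read a: {q0, q1, q3}
read a: {q0, q1, q2, q3}
read c: {q0, q1, q3}
Reachable ∩ accepting = {q0} — nonempty.

accepted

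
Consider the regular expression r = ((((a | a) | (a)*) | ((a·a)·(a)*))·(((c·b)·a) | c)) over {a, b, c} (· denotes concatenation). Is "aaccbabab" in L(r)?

no

No split of aaccbabab into u·v has (((a|a)|(a)*)|((a·a)·(a)*)) matching u and (((c·b)·a)|c) matching v.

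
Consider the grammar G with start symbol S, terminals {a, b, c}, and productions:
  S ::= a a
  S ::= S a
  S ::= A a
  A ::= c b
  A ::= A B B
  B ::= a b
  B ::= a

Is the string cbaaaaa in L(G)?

S ⇒ Sa ⇒ Saa ⇒ Saaa ⇒ Saaaa ⇒ Aaaaaa ⇒ cbaaaaa

yes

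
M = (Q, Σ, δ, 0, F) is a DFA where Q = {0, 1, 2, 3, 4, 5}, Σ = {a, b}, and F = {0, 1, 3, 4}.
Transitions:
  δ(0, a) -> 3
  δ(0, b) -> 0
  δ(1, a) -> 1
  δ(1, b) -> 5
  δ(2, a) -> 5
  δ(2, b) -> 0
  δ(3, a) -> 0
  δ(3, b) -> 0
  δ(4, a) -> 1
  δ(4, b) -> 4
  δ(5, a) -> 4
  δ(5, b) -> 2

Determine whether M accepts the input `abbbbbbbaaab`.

accepted

0 --a--> 3
3 --b--> 0
0 --b--> 0
0 --b--> 0
0 --b--> 0
0 --b--> 0
0 --b--> 0
0 --b--> 0
0 --a--> 3
3 --a--> 0
0 --a--> 3
3 --b--> 0
End in state 0, which is an accepting state.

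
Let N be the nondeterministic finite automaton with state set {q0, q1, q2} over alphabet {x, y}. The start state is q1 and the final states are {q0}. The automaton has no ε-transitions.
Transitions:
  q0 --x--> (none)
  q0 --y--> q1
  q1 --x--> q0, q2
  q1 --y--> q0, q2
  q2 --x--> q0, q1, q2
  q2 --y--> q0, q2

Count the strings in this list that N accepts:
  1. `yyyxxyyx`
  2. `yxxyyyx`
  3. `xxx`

3

`yyyxxyyx`: accepted
`yxxyyyx`: accepted
`xxx`: accepted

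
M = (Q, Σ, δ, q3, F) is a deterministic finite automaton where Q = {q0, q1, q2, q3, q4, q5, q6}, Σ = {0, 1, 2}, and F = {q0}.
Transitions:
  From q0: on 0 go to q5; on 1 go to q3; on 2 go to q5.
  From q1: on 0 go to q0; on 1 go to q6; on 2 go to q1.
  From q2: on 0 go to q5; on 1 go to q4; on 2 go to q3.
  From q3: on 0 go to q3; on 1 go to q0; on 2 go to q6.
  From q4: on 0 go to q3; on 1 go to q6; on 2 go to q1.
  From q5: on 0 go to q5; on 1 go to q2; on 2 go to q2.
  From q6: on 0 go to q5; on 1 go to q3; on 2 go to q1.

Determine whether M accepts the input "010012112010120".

rejected

q3 --0--> q3
q3 --1--> q0
q0 --0--> q5
q5 --0--> q5
q5 --1--> q2
q2 --2--> q3
q3 --1--> q0
q0 --1--> q3
q3 --2--> q6
q6 --0--> q5
q5 --1--> q2
q2 --0--> q5
q5 --1--> q2
q2 --2--> q3
q3 --0--> q3
End in state q3, which is not an accepting state.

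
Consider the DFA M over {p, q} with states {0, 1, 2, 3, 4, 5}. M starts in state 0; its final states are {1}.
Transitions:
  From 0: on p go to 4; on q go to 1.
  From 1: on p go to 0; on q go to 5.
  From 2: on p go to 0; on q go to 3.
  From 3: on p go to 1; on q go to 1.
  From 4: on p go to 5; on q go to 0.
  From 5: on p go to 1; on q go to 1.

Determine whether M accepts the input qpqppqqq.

rejected

0 --q--> 1
1 --p--> 0
0 --q--> 1
1 --p--> 0
0 --p--> 4
4 --q--> 0
0 --q--> 1
1 --q--> 5
End in state 5, which is not an accepting state.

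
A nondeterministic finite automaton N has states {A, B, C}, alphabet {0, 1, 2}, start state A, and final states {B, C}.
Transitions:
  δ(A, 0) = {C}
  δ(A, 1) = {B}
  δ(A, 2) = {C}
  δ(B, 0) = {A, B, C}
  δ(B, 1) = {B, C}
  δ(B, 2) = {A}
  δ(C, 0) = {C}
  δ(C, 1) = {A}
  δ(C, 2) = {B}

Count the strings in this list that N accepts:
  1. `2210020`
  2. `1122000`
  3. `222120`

`2210020`: accepted
`1122000`: accepted
`222120`: accepted

3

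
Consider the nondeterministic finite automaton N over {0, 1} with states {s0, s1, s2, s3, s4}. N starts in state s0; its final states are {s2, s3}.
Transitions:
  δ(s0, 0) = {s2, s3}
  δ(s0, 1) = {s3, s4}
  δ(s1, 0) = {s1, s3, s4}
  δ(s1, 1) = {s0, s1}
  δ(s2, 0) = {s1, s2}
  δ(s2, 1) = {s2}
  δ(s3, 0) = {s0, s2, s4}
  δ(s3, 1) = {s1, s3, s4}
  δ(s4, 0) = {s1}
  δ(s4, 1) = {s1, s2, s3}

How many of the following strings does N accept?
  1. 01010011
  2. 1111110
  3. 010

3

01010011: accepted
1111110: accepted
010: accepted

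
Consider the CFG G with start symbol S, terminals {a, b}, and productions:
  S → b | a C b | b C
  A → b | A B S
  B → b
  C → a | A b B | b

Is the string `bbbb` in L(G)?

S ⇒ bC ⇒ bAbB ⇒ bbbB ⇒ bbbb

yes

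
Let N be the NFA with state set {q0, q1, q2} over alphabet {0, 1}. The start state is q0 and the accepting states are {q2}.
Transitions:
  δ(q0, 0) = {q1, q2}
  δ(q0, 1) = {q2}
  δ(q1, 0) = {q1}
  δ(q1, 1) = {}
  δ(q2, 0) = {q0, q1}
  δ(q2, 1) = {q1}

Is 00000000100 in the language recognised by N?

Start: {q0}
read 0: {q1, q2}
read 0: {q0, q1}
read 0: {q1, q2}
read 0: {q0, q1}
read 0: {q1, q2}
read 0: {q0, q1}
read 0: {q1, q2}
read 0: {q0, q1}
read 1: {q2}
read 0: {q0, q1}
read 0: {q1, q2}
Reachable ∩ accepting = {q2} — nonempty.

accepted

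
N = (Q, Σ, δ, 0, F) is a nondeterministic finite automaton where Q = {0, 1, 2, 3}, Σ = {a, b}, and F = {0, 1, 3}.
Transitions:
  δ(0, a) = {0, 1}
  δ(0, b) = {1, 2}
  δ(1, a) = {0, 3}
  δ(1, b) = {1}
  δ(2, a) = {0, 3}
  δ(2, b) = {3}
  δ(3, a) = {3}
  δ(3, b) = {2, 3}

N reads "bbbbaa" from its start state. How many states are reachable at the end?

3

Start: {0}
read b: {1, 2}
read b: {1, 3}
read b: {1, 2, 3}
read b: {1, 2, 3}
read a: {0, 3}
read a: {0, 1, 3}
Final reachable set {0, 1, 3} has 3 states.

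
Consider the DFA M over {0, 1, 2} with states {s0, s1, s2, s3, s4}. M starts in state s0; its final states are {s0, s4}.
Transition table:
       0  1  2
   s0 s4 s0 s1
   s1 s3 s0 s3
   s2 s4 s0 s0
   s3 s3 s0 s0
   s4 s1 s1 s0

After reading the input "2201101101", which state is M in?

s1

s0 --2--> s1
s1 --2--> s3
s3 --0--> s3
s3 --1--> s0
s0 --1--> s0
s0 --0--> s4
s4 --1--> s1
s1 --1--> s0
s0 --0--> s4
s4 --1--> s1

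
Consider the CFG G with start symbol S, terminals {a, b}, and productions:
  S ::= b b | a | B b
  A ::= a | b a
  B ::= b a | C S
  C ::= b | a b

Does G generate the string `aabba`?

no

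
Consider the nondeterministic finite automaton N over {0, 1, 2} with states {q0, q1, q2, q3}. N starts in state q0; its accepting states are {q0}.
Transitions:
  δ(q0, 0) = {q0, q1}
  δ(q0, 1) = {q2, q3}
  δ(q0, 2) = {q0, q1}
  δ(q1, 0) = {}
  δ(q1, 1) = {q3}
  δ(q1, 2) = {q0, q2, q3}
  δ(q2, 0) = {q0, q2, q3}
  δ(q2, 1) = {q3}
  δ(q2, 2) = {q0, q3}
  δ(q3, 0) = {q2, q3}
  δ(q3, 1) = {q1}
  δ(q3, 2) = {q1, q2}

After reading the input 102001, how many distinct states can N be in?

3

Start: {q0}
read 1: {q2, q3}
read 0: {q0, q2, q3}
read 2: {q0, q1, q2, q3}
read 0: {q0, q1, q2, q3}
read 0: {q0, q1, q2, q3}
read 1: {q1, q2, q3}
Final reachable set {q1, q2, q3} has 3 states.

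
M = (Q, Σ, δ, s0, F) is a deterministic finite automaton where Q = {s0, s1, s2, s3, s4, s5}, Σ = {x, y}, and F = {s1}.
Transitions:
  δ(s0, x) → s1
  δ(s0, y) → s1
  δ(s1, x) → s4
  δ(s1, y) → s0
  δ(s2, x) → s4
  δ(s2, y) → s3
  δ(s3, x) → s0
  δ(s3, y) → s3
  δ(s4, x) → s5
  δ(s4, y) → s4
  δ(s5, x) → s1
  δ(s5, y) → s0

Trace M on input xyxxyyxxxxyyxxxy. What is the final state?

s0 --x--> s1
s1 --y--> s0
s0 --x--> s1
s1 --x--> s4
s4 --y--> s4
s4 --y--> s4
s4 --x--> s5
s5 --x--> s1
s1 --x--> s4
s4 --x--> s5
s5 --y--> s0
s0 --y--> s1
s1 --x--> s4
s4 --x--> s5
s5 --x--> s1
s1 --y--> s0

s0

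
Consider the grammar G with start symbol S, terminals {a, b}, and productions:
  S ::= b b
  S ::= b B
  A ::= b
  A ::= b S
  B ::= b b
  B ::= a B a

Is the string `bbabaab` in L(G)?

no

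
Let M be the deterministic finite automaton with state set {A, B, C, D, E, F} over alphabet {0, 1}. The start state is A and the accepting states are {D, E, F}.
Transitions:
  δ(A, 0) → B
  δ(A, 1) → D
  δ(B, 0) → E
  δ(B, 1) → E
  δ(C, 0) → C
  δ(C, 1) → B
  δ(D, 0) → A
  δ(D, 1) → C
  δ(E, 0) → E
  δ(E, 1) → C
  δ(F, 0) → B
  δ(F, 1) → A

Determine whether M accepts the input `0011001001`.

rejected

A --0--> B
B --0--> E
E --1--> C
C --1--> B
B --0--> E
E --0--> E
E --1--> C
C --0--> C
C --0--> C
C --1--> B
End in state B, which is not an accepting state.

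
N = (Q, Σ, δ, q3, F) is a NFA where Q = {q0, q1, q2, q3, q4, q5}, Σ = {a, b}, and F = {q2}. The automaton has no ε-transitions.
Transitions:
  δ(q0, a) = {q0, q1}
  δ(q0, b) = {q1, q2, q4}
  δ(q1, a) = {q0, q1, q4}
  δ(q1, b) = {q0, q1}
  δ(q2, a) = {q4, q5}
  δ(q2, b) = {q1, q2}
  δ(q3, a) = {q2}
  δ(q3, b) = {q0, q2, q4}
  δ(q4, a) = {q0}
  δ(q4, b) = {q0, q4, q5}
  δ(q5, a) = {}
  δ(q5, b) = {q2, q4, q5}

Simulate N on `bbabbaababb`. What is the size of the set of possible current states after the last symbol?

5

Start: {q3}
read b: {q0, q2, q4}
read b: {q0, q1, q2, q4, q5}
read a: {q0, q1, q4, q5}
read b: {q0, q1, q2, q4, q5}
read b: {q0, q1, q2, q4, q5}
read a: {q0, q1, q4, q5}
read a: {q0, q1, q4}
read b: {q0, q1, q2, q4, q5}
read a: {q0, q1, q4, q5}
read b: {q0, q1, q2, q4, q5}
read b: {q0, q1, q2, q4, q5}
Final reachable set {q0, q1, q2, q4, q5} has 5 states.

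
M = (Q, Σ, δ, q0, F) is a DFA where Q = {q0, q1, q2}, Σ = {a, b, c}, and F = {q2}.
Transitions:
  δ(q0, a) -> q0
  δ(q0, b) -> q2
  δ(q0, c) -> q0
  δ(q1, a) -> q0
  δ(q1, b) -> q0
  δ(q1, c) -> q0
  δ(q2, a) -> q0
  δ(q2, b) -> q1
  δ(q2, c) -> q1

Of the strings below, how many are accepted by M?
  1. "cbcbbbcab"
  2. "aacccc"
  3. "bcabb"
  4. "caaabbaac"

1

"cbcbbbcab": accepted
"aacccc": rejected
"bcabb": rejected
"caaabbaac": rejected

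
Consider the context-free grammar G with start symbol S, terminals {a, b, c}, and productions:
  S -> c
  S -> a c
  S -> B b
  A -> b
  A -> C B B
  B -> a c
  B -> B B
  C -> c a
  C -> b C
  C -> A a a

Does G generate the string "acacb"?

S ⇒ Bb ⇒ BBb ⇒ acBb ⇒ acacb

yes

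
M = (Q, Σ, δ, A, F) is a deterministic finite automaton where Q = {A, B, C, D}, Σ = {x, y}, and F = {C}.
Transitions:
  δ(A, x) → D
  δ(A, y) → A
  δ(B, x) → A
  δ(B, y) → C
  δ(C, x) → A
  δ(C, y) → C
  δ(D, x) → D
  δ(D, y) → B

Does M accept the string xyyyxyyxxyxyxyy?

A --x--> D
D --y--> B
B --y--> C
C --y--> C
C --x--> A
A --y--> A
A --y--> A
A --x--> D
D --x--> D
D --y--> B
B --x--> A
A --y--> A
A --x--> D
D --y--> B
B --y--> C
End in state C, which is an accepting state.

accepted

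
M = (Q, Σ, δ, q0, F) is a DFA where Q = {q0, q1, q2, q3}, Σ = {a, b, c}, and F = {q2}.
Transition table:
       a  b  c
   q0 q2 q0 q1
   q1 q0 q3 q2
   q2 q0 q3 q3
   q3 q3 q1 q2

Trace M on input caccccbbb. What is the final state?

q0 --c--> q1
q1 --a--> q0
q0 --c--> q1
q1 --c--> q2
q2 --c--> q3
q3 --c--> q2
q2 --b--> q3
q3 --b--> q1
q1 --b--> q3

q3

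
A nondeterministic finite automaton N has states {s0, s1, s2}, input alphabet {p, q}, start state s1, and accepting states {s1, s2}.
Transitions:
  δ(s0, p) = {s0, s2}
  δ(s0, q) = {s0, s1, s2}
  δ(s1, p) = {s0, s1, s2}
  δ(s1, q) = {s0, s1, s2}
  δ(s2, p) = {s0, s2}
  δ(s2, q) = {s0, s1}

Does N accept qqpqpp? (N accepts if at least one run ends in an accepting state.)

Start: {s1}
read q: {s0, s1, s2}
read q: {s0, s1, s2}
read p: {s0, s1, s2}
read q: {s0, s1, s2}
read p: {s0, s1, s2}
read p: {s0, s1, s2}
Reachable ∩ accepting = {s1, s2} — nonempty.

accepted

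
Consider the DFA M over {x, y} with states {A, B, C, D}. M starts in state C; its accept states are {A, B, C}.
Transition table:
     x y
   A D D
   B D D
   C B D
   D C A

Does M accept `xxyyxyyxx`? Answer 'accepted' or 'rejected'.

accepted

C --x--> B
B --x--> D
D --y--> A
A --y--> D
D --x--> C
C --y--> D
D --y--> A
A --x--> D
D --x--> C
End in state C, which is an accepting state.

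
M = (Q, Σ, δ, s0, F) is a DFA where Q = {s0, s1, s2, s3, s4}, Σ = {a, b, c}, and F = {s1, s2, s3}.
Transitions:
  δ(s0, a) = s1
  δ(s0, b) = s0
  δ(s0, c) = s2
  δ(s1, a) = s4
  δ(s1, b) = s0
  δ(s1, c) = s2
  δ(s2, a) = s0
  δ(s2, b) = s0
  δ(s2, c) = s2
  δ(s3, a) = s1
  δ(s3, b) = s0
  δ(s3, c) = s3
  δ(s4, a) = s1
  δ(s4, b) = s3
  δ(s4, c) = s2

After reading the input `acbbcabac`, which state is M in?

s2

s0 --a--> s1
s1 --c--> s2
s2 --b--> s0
s0 --b--> s0
s0 --c--> s2
s2 --a--> s0
s0 --b--> s0
s0 --a--> s1
s1 --c--> s2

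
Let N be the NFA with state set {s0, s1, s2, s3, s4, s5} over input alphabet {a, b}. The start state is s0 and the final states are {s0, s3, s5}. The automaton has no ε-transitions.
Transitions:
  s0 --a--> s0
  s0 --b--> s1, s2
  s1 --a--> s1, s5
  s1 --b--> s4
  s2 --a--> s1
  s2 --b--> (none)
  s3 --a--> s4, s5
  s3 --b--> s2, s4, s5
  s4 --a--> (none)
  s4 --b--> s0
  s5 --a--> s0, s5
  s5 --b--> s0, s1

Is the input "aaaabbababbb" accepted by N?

rejected

Start: {s0}
read a: {s0}
read a: {s0}
read a: {s0}
read a: {s0}
read b: {s1, s2}
read b: {s4}
read a: {}
The reachable set is empty and stays empty for the remaining 5 symbols.
Reachable ∩ accepting = {} — empty.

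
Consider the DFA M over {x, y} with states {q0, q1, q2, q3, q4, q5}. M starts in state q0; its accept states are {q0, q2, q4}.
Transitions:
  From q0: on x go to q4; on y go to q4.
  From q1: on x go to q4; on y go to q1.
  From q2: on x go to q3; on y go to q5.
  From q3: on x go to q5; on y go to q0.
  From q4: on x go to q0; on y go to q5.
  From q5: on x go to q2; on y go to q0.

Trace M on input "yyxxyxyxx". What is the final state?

q0 --y--> q4
q4 --y--> q5
q5 --x--> q2
q2 --x--> q3
q3 --y--> q0
q0 --x--> q4
q4 --y--> q5
q5 --x--> q2
q2 --x--> q3

q3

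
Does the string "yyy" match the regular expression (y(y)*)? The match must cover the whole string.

Split as y·yy: y matches y and (y)* matches yy.

yes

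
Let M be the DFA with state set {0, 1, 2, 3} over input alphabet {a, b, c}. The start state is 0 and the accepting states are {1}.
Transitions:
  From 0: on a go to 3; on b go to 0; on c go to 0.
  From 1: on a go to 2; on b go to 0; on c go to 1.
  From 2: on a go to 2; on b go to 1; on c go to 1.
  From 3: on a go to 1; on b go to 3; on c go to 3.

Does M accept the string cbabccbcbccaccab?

0 --c--> 0
0 --b--> 0
0 --a--> 3
3 --b--> 3
3 --c--> 3
3 --c--> 3
3 --b--> 3
3 --c--> 3
3 --b--> 3
3 --c--> 3
3 --c--> 3
3 --a--> 1
1 --c--> 1
1 --c--> 1
1 --a--> 2
2 --b--> 1
End in state 1, which is an accepting state.

accepted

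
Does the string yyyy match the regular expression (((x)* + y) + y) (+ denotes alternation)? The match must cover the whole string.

Neither ((x)*+y) nor y matches yyyy.

no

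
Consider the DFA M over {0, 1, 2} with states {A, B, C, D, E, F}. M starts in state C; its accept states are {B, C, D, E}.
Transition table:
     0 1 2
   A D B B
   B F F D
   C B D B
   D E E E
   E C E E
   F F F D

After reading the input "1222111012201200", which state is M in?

B

C --1--> D
D --2--> E
E --2--> E
E --2--> E
E --1--> E
E --1--> E
E --1--> E
E --0--> C
C --1--> D
D --2--> E
E --2--> E
E --0--> C
C --1--> D
D --2--> E
E --0--> C
C --0--> B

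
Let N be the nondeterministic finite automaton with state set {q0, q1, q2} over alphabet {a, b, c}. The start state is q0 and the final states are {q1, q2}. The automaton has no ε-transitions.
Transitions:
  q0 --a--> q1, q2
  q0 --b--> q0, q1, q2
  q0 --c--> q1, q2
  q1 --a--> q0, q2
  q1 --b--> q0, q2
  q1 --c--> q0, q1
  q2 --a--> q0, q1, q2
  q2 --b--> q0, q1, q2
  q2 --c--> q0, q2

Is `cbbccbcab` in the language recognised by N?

Start: {q0}
read c: {q1, q2}
read b: {q0, q1, q2}
read b: {q0, q1, q2}
read c: {q0, q1, q2}
read c: {q0, q1, q2}
read b: {q0, q1, q2}
read c: {q0, q1, q2}
read a: {q0, q1, q2}
read b: {q0, q1, q2}
Reachable ∩ accepting = {q1, q2} — nonempty.

accepted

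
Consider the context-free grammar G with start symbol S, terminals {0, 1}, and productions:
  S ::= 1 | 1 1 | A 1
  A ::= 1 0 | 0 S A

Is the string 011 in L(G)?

no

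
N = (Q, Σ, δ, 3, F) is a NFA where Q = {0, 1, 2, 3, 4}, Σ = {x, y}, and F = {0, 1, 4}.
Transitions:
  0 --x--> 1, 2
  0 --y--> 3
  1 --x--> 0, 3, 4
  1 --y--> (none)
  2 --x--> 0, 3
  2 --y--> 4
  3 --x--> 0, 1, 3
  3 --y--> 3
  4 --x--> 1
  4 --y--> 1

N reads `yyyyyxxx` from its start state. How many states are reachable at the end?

5

Start: {3}
read y: {3}
read y: {3}
read y: {3}
read y: {3}
read y: {3}
read x: {0, 1, 3}
read x: {0, 1, 2, 3, 4}
read x: {0, 1, 2, 3, 4}
Final reachable set {0, 1, 2, 3, 4} has 5 states.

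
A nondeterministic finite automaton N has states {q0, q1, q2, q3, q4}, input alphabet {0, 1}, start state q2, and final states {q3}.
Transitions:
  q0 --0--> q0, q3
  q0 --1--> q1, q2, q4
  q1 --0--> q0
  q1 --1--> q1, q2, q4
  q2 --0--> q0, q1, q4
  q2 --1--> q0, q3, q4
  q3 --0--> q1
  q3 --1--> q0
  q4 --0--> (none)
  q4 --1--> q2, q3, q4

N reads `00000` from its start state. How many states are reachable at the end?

3

Start: {q2}
read 0: {q0, q1, q4}
read 0: {q0, q3}
read 0: {q0, q1, q3}
read 0: {q0, q1, q3}
read 0: {q0, q1, q3}
Final reachable set {q0, q1, q3} has 3 states.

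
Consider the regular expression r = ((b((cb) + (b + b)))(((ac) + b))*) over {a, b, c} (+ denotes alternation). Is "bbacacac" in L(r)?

Split as bb·acacac: (b((cb)+(b+b))) matches bb and (((ac)+b))* matches acacac.

yes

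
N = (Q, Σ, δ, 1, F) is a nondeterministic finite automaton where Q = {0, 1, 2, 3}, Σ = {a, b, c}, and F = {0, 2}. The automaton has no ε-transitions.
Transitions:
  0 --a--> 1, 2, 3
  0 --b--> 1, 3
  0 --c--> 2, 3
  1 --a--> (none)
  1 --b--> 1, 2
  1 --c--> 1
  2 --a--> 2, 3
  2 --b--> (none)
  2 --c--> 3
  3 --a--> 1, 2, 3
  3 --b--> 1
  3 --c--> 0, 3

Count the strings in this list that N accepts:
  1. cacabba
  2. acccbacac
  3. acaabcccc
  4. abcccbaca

cacabba: rejected
acccbacac: rejected
acaabcccc: rejected
abcccbaca: rejected

0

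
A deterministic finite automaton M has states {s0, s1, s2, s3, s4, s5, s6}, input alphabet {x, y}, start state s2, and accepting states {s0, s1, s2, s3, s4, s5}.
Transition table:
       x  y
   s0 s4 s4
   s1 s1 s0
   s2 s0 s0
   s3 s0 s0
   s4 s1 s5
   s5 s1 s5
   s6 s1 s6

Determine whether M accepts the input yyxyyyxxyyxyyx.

s2 --y--> s0
s0 --y--> s4
s4 --x--> s1
s1 --y--> s0
s0 --y--> s4
s4 --y--> s5
s5 --x--> s1
s1 --x--> s1
s1 --y--> s0
s0 --y--> s4
s4 --x--> s1
s1 --y--> s0
s0 --y--> s4
s4 --x--> s1
End in state s1, which is an accepting state.

accepted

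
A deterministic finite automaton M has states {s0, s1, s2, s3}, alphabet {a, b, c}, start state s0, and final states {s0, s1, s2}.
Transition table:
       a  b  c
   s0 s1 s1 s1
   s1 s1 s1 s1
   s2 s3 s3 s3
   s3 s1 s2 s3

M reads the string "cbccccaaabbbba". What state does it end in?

s0 --c--> s1
s1 --b--> s1
s1 --c--> s1
s1 --c--> s1
s1 --c--> s1
s1 --c--> s1
s1 --a--> s1
s1 --a--> s1
s1 --a--> s1
s1 --b--> s1
s1 --b--> s1
s1 --b--> s1
s1 --b--> s1
s1 --a--> s1

s1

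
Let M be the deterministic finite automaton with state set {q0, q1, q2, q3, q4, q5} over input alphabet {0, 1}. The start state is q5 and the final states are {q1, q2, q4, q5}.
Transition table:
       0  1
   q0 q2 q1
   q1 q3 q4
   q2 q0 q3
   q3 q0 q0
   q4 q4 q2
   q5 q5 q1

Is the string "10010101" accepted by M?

q5 --1--> q1
q1 --0--> q3
q3 --0--> q0
q0 --1--> q1
q1 --0--> q3
q3 --1--> q0
q0 --0--> q2
q2 --1--> q3
End in state q3, which is not an accepting state.

rejected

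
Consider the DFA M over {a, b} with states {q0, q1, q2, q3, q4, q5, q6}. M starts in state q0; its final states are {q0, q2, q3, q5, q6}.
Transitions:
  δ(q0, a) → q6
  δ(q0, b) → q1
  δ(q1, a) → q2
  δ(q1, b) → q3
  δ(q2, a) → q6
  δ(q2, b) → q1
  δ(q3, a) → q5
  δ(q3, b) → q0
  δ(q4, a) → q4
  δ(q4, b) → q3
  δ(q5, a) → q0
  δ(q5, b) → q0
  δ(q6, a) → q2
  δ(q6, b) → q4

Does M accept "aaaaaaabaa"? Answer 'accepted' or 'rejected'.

rejected

q0 --a--> q6
q6 --a--> q2
q2 --a--> q6
q6 --a--> q2
q2 --a--> q6
q6 --a--> q2
q2 --a--> q6
q6 --b--> q4
q4 --a--> q4
q4 --a--> q4
End in state q4, which is not an accepting state.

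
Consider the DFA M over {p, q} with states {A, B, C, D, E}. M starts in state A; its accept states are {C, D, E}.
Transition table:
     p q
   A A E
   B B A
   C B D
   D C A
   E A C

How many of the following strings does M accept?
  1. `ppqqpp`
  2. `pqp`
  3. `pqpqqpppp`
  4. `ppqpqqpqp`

0

`ppqqpp`: rejected
`pqp`: rejected
`pqpqqpppp`: rejected
`ppqpqqpqp`: rejected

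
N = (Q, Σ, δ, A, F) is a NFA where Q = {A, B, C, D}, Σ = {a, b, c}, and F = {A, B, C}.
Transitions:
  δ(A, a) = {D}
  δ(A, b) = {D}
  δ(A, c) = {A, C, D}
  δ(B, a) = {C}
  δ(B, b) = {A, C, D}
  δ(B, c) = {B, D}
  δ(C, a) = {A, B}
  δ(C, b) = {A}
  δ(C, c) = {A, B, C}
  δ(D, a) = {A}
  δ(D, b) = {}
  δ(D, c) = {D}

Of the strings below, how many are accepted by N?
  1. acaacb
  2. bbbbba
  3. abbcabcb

0

acaacb: rejected
bbbbba: rejected
abbcabcb: rejected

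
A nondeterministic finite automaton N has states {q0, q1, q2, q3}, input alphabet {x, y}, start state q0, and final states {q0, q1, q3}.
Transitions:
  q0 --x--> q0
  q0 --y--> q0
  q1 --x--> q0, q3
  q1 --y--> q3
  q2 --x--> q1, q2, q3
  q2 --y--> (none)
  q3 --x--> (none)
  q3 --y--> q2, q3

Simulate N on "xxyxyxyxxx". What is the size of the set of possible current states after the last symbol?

1

Start: {q0}
read x: {q0}
read x: {q0}
read y: {q0}
read x: {q0}
read y: {q0}
read x: {q0}
read y: {q0}
read x: {q0}
read x: {q0}
read x: {q0}
Final reachable set {q0} has 1 state.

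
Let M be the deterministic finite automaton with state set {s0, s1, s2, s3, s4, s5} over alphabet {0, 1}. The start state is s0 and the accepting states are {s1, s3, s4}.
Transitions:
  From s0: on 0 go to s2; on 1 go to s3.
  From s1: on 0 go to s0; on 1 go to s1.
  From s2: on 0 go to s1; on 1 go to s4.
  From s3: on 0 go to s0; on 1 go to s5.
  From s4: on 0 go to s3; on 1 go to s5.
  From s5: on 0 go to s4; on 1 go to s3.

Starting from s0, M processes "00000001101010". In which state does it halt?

s4

s0 --0--> s2
s2 --0--> s1
s1 --0--> s0
s0 --0--> s2
s2 --0--> s1
s1 --0--> s0
s0 --0--> s2
s2 --1--> s4
s4 --1--> s5
s5 --0--> s4
s4 --1--> s5
s5 --0--> s4
s4 --1--> s5
s5 --0--> s4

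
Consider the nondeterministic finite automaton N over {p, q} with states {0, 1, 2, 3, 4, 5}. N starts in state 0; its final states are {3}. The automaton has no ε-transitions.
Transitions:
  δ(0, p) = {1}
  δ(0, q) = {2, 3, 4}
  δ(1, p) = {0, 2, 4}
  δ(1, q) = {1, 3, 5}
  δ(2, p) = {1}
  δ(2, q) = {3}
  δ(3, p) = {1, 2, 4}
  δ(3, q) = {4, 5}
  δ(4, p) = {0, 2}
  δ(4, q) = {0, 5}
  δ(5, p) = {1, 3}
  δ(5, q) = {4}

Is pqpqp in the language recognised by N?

accepted

Start: {0}
read p: {1}
read q: {1, 3, 5}
read p: {0, 1, 2, 3, 4}
read q: {0, 1, 2, 3, 4, 5}
read p: {0, 1, 2, 3, 4}
Reachable ∩ accepting = {3} — nonempty.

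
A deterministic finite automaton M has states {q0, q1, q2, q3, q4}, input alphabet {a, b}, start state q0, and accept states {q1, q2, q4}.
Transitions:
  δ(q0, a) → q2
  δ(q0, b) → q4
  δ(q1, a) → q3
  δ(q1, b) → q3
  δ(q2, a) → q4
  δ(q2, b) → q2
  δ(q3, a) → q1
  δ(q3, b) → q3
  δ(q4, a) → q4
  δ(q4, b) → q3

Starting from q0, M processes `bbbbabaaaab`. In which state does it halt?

q3

q0 --b--> q4
q4 --b--> q3
q3 --b--> q3
q3 --b--> q3
q3 --a--> q1
q1 --b--> q3
q3 --a--> q1
q1 --a--> q3
q3 --a--> q1
q1 --a--> q3
q3 --b--> q3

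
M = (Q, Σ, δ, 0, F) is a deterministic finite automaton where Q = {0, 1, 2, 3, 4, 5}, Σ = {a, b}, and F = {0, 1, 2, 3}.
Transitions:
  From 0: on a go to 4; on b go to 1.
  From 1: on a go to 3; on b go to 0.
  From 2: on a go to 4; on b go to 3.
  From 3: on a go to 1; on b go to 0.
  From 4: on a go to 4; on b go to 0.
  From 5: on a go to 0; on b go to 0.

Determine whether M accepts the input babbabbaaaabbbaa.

0 --b--> 1
1 --a--> 3
3 --b--> 0
0 --b--> 1
1 --a--> 3
3 --b--> 0
0 --b--> 1
1 --a--> 3
3 --a--> 1
1 --a--> 3
3 --a--> 1
1 --b--> 0
0 --b--> 1
1 --b--> 0
0 --a--> 4
4 --a--> 4
End in state 4, which is not an accepting state.

rejected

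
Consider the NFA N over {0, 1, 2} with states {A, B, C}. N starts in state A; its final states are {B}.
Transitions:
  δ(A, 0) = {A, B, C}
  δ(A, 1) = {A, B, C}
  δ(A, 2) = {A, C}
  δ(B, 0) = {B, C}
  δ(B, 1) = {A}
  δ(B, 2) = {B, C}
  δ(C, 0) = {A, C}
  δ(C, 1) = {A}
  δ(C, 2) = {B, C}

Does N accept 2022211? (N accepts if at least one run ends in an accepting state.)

accepted

Start: {A}
read 2: {A, C}
read 0: {A, B, C}
read 2: {A, B, C}
read 2: {A, B, C}
read 2: {A, B, C}
read 1: {A, B, C}
read 1: {A, B, C}
Reachable ∩ accepting = {B} — nonempty.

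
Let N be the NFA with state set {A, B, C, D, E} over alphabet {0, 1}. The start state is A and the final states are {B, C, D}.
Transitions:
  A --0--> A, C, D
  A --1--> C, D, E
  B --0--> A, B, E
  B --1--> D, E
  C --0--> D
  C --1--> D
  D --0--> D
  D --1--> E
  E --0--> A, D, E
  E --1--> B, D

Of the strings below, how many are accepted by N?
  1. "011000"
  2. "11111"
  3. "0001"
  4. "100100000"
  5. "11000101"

5

"011000": accepted
"11111": accepted
"0001": accepted
"100100000": accepted
"11000101": accepted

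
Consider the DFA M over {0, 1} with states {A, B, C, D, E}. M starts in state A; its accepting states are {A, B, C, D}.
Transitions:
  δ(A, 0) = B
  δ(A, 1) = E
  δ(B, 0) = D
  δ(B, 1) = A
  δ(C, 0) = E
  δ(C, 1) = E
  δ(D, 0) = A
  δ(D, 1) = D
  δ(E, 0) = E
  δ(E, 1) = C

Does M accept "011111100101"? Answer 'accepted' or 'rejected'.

accepted

A --0--> B
B --1--> A
A --1--> E
E --1--> C
C --1--> E
E --1--> C
C --1--> E
E --0--> E
E --0--> E
E --1--> C
C --0--> E
E --1--> C
End in state C, which is an accepting state.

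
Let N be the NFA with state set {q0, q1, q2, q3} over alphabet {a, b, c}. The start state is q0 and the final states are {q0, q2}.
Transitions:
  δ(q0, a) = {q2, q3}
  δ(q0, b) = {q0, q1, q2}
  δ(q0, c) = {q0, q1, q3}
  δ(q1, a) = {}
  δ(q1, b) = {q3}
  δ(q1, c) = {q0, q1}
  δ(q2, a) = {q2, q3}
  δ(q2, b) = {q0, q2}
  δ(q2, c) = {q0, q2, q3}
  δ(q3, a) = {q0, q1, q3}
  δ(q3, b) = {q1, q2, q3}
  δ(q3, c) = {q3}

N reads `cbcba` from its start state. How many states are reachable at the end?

4

Start: {q0}
read c: {q0, q1, q3}
read b: {q0, q1, q2, q3}
read c: {q0, q1, q2, q3}
read b: {q0, q1, q2, q3}
read a: {q0, q1, q2, q3}
Final reachable set {q0, q1, q2, q3} has 4 states.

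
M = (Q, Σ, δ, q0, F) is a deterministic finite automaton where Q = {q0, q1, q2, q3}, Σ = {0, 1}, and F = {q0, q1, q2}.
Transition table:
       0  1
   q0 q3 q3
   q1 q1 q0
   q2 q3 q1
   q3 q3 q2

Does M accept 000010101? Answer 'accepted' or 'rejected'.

q0 --0--> q3
q3 --0--> q3
q3 --0--> q3
q3 --0--> q3
q3 --1--> q2
q2 --0--> q3
q3 --1--> q2
q2 --0--> q3
q3 --1--> q2
End in state q2, which is an accepting state.

accepted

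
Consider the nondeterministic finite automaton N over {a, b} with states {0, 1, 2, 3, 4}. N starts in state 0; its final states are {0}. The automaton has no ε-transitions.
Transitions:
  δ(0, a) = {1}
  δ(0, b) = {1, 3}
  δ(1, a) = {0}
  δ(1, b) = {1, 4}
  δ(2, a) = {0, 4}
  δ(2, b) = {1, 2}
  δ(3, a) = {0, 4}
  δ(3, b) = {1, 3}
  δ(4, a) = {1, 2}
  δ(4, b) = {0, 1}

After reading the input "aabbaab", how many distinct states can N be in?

5

Start: {0}
read a: {1}
read a: {0}
read b: {1, 3}
read b: {1, 3, 4}
read a: {0, 1, 2, 4}
read a: {0, 1, 2, 4}
read b: {0, 1, 2, 3, 4}
Final reachable set {0, 1, 2, 3, 4} has 5 states.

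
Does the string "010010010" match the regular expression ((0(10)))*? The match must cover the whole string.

Split into 3 pieces 010 · 010 · 010; each matches (0(10)).

yes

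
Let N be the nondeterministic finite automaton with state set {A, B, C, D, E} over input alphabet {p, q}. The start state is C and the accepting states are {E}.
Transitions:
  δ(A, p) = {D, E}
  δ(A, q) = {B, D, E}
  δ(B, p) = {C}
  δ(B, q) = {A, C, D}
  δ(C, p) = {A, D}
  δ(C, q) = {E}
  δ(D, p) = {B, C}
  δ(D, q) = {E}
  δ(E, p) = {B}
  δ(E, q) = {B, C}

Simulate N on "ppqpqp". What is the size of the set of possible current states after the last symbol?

Start: {C}
read p: {A, D}
read p: {B, C, D, E}
read q: {A, B, C, D, E}
read p: {A, B, C, D, E}
read q: {A, B, C, D, E}
read p: {A, B, C, D, E}
Final reachable set {A, B, C, D, E} has 5 states.

5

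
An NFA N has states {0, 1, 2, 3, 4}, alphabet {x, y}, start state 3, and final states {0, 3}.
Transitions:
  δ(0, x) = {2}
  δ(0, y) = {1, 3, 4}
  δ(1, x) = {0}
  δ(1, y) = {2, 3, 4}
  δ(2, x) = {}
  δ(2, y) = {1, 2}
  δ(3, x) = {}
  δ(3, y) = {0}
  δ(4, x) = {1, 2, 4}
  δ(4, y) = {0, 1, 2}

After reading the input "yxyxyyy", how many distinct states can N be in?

5

Start: {3}
read y: {0}
read x: {2}
read y: {1, 2}
read x: {0}
read y: {1, 3, 4}
read y: {0, 1, 2, 3, 4}
read y: {0, 1, 2, 3, 4}
Final reachable set {0, 1, 2, 3, 4} has 5 states.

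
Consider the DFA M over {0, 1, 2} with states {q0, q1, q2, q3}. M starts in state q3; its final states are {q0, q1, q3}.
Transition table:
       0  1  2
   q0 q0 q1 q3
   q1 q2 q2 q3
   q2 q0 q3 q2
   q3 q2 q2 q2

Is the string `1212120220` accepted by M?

q3 --1--> q2
q2 --2--> q2
q2 --1--> q3
q3 --2--> q2
q2 --1--> q3
q3 --2--> q2
q2 --0--> q0
q0 --2--> q3
q3 --2--> q2
q2 --0--> q0
End in state q0, which is an accepting state.

accepted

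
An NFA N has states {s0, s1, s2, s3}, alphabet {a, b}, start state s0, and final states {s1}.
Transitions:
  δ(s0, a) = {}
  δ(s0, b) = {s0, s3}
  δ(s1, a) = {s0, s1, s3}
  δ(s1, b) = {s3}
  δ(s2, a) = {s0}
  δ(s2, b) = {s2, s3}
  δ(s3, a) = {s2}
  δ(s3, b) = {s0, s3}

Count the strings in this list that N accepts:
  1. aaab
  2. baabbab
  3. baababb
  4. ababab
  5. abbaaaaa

0

aaab: rejected
baabbab: rejected
baababb: rejected
ababab: rejected
abbaaaaa: rejected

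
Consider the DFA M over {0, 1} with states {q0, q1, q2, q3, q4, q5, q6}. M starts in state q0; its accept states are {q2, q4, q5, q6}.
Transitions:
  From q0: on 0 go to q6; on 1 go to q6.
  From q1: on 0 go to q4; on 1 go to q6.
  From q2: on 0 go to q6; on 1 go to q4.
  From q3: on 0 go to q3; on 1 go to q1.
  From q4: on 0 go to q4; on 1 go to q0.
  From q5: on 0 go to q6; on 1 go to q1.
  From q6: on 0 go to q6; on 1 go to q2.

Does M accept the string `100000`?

accepted

q0 --1--> q6
q6 --0--> q6
q6 --0--> q6
q6 --0--> q6
q6 --0--> q6
q6 --0--> q6
End in state q6, which is an accepting state.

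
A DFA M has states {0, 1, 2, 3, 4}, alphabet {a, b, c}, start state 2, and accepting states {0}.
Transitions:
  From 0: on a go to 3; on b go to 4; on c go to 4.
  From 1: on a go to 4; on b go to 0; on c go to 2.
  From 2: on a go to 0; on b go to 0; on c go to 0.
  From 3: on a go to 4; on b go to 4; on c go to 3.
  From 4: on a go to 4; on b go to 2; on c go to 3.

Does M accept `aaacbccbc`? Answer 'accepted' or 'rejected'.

rejected

2 --a--> 0
0 --a--> 3
3 --a--> 4
4 --c--> 3
3 --b--> 4
4 --c--> 3
3 --c--> 3
3 --b--> 4
4 --c--> 3
End in state 3, which is not an accepting state.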